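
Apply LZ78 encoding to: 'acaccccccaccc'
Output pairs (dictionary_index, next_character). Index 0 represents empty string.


LZ78 encoding steps:
Dictionary: {0: ''}
Step 1: w='' (idx 0), next='a' -> output (0, 'a'), add 'a' as idx 1
Step 2: w='' (idx 0), next='c' -> output (0, 'c'), add 'c' as idx 2
Step 3: w='a' (idx 1), next='c' -> output (1, 'c'), add 'ac' as idx 3
Step 4: w='c' (idx 2), next='c' -> output (2, 'c'), add 'cc' as idx 4
Step 5: w='cc' (idx 4), next='c' -> output (4, 'c'), add 'ccc' as idx 5
Step 6: w='ac' (idx 3), next='c' -> output (3, 'c'), add 'acc' as idx 6
Step 7: w='c' (idx 2), end of input -> output (2, '')


Encoded: [(0, 'a'), (0, 'c'), (1, 'c'), (2, 'c'), (4, 'c'), (3, 'c'), (2, '')]


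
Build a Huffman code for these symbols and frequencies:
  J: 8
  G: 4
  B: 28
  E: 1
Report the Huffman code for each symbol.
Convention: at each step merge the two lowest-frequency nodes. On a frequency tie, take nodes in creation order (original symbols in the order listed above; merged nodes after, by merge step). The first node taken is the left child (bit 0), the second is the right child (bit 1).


Huffman tree construction:
Step 1: Merge E(1) + G(4) = 5
Step 2: Merge (E+G)(5) + J(8) = 13
Step 3: Merge ((E+G)+J)(13) + B(28) = 41
Read each symbol's code off the tree from the root (left child = 0, right child = 1).

Codes:
  J: 01 (length 2)
  G: 001 (length 3)
  B: 1 (length 1)
  E: 000 (length 3)
Average code length: 59/41 = 1.4390 bits/symbol


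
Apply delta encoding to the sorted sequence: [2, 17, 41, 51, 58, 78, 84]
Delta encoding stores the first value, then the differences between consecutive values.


First value: 2
Deltas:
  17 - 2 = 15
  41 - 17 = 24
  51 - 41 = 10
  58 - 51 = 7
  78 - 58 = 20
  84 - 78 = 6


Delta encoded: [2, 15, 24, 10, 7, 20, 6]


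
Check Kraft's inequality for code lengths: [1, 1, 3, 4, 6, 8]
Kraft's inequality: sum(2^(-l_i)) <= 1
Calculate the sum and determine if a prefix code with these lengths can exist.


Sum = 2^(-1) + 2^(-1) + 2^(-3) + 2^(-4) + 2^(-6) + 2^(-8)
    = 0.5 + 0.5 + 0.125 + 0.0625 + 0.015625 + 0.00390625
    = 309/256 = 1.20703125
Since 1.20703125 > 1, Kraft's inequality is NOT satisfied.
A prefix code with these lengths CANNOT exist.

Kraft sum = 1.20703125. Not satisfied.


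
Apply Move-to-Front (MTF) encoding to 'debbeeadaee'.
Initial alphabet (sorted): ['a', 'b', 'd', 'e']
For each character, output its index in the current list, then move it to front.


MTF encoding:
'd': index 2 in ['a', 'b', 'd', 'e'] -> ['d', 'a', 'b', 'e']
'e': index 3 in ['d', 'a', 'b', 'e'] -> ['e', 'd', 'a', 'b']
'b': index 3 in ['e', 'd', 'a', 'b'] -> ['b', 'e', 'd', 'a']
'b': index 0 in ['b', 'e', 'd', 'a'] -> ['b', 'e', 'd', 'a']
'e': index 1 in ['b', 'e', 'd', 'a'] -> ['e', 'b', 'd', 'a']
'e': index 0 in ['e', 'b', 'd', 'a'] -> ['e', 'b', 'd', 'a']
'a': index 3 in ['e', 'b', 'd', 'a'] -> ['a', 'e', 'b', 'd']
'd': index 3 in ['a', 'e', 'b', 'd'] -> ['d', 'a', 'e', 'b']
'a': index 1 in ['d', 'a', 'e', 'b'] -> ['a', 'd', 'e', 'b']
'e': index 2 in ['a', 'd', 'e', 'b'] -> ['e', 'a', 'd', 'b']
'e': index 0 in ['e', 'a', 'd', 'b'] -> ['e', 'a', 'd', 'b']


Output: [2, 3, 3, 0, 1, 0, 3, 3, 1, 2, 0]


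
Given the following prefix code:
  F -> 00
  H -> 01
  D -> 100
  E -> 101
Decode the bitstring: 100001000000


Decoding step by step:
Bits 100 -> D
Bits 00 -> F
Bits 100 -> D
Bits 00 -> F
Bits 00 -> F


Decoded message: DFDFF


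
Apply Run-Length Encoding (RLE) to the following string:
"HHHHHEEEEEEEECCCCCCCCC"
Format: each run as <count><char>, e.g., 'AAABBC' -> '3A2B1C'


Scanning runs left to right:
  i=0: run of 'H' x 5 -> '5H'
  i=5: run of 'E' x 8 -> '8E'
  i=13: run of 'C' x 9 -> '9C'

RLE = 5H8E9C


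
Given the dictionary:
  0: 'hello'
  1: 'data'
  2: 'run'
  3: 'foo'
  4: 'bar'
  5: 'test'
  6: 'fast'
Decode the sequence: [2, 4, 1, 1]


Look up each index in the dictionary:
  2 -> 'run'
  4 -> 'bar'
  1 -> 'data'
  1 -> 'data'

Decoded: "run bar data data"


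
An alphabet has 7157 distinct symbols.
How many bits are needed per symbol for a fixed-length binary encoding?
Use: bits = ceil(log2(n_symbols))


log2(7157) = 12.8051
Bracket: 2^12 = 4096 < 7157 <= 2^13 = 8192
So ceil(log2(7157)) = 13

bits = ceil(log2(7157)) = ceil(12.8051) = 13 bits


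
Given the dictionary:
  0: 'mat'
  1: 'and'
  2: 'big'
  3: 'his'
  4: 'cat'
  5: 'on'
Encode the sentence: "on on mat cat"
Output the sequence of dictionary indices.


Look up each word in the dictionary:
  'on' -> 5
  'on' -> 5
  'mat' -> 0
  'cat' -> 4

Encoded: [5, 5, 0, 4]


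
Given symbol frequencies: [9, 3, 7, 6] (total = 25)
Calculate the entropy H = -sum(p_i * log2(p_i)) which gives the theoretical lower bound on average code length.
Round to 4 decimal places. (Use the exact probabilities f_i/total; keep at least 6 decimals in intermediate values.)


Per-symbol terms -p_i * log2(p_i) with p_i = f_i/25:
  p = 9/25 = 0.360000: log2(p) = -1.473931, -p*log2(p) = 0.530615
  p = 3/25 = 0.120000: log2(p) = -3.058894, -p*log2(p) = 0.367067
  p = 7/25 = 0.280000: log2(p) = -1.836501, -p*log2(p) = 0.514220
  p = 6/25 = 0.240000: log2(p) = -2.058894, -p*log2(p) = 0.494134
H = 0.530615 + 0.367067 + 0.514220 + 0.494134 = 1.906036

H = 1.906 bits/symbol


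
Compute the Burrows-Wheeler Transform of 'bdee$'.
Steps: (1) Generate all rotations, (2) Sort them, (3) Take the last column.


Rotations (sorted):
  0: $bdee -> last char: e
  1: bdee$ -> last char: $
  2: dee$b -> last char: b
  3: e$bde -> last char: e
  4: ee$bd -> last char: d


BWT = e$bed


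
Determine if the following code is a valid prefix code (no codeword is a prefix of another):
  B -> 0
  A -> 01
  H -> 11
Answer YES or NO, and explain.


Checking each pair (does one codeword prefix another?):
  B='0' vs A='01': prefix -- VIOLATION

NO -- this is NOT a valid prefix code. B (0) is a prefix of A (01).


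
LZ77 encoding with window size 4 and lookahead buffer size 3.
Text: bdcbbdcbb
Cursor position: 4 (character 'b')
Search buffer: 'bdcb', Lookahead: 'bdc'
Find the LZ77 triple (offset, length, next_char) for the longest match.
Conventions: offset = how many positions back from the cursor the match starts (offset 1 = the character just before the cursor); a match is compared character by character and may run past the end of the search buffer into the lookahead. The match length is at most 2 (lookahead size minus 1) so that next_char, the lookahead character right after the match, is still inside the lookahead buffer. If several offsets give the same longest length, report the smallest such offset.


Try each offset into the search buffer:
  offset=1 (pos 3, char 'b'): match length 1
  offset=2 (pos 2, char 'c'): match length 0
  offset=3 (pos 1, char 'd'): match length 0
  offset=4 (pos 0, char 'b'): match length 2
Longest match has length 2 at offset 4.
next_char = character at position 4 + 2 = 6 -> 'c'

Best match: offset=4, length=2 (matching 'bd' starting at position 0)
LZ77 triple: (4, 2, 'c')


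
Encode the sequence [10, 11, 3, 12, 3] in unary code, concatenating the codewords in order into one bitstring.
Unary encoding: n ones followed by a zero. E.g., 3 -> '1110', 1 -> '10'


Encode each number as n ones followed by a terminating 0:
  10 -> 11111111110 (11 bits)
  11 -> 111111111110 (12 bits)
  3 -> 1110 (4 bits)
  12 -> 1111111111110 (13 bits)
  3 -> 1110 (4 bits)
Total length = 11 + 12 + 4 + 13 + 4 = 44 bits.

Unary([10, 11, 3, 12, 3]) = 11111111110111111111110111011111111111101110 (44 bits)


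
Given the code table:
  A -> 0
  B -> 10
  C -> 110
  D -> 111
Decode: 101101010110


Decoding:
10 -> B
110 -> C
10 -> B
10 -> B
110 -> C


Result: BCBBC


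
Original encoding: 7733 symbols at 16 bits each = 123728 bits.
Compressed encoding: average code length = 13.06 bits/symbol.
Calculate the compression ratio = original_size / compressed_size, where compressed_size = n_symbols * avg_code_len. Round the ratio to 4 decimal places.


original_size = n_symbols * orig_bits = 7733 * 16 = 123728 bits
compressed_size = n_symbols * avg_code_len = 7733 * 13.06 = 100992.98 bits
ratio = original_size / compressed_size = 123728 / 100992.98 = 1.2251

Compression ratio = 1.2251


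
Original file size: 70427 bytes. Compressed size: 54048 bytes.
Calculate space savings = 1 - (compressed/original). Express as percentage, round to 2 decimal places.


ratio = compressed/original = 54048/70427 = 0.767433
savings = 1 - ratio = 1 - 0.767433 = 0.232567
as a percentage: 0.232567 * 100 = 23.26%

Space savings = 1 - 54048/70427 = 23.26%


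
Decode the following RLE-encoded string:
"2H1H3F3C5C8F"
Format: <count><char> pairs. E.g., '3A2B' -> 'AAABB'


Expanding each <count><char> pair:
  2H -> 'HH'
  1H -> 'H'
  3F -> 'FFF'
  3C -> 'CCC'
  5C -> 'CCCCC'
  8F -> 'FFFFFFFF'

Decoded = HHHFFFCCCCCCCCFFFFFFFF


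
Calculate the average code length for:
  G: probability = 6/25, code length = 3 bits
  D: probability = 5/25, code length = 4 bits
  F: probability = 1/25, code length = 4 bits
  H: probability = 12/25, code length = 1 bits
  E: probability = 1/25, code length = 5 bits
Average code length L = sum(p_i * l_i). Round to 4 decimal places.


Weighted contributions p_i * l_i:
  G: (6/25) * 3 = 18/25
  D: (5/25) * 4 = 20/25
  F: (1/25) * 4 = 4/25
  H: (12/25) * 1 = 12/25
  E: (1/25) * 5 = 5/25
Sum = (18 + 20 + 4 + 12 + 5)/25 = 59/25

L = 59/25 = 2.3600 bits/symbol


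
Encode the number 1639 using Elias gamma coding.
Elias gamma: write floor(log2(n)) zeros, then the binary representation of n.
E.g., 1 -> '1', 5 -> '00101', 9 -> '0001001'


num_bits = floor(log2(1639)) + 1 = 11
leading_zeros = num_bits - 1 = 10
binary(1639) = 11001100111

Elias gamma(1639) = '0000000000' + '11001100111' = 000000000011001100111 (21 bits)


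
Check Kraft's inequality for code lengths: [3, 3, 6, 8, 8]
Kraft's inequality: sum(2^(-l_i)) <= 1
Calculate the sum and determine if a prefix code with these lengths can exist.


Sum = 2^(-3) + 2^(-3) + 2^(-6) + 2^(-8) + 2^(-8)
    = 0.125 + 0.125 + 0.015625 + 0.00390625 + 0.00390625
    = 70/256 = 0.2734375
Since 0.2734375 <= 1, Kraft's inequality IS satisfied.
A prefix code with these lengths CAN exist.

Kraft sum = 0.2734375. Satisfied.


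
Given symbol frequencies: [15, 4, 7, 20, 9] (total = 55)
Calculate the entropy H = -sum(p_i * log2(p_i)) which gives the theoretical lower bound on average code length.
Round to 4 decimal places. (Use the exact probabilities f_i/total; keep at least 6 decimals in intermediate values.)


Per-symbol terms -p_i * log2(p_i) with p_i = f_i/55:
  p = 15/55 = 0.272727: log2(p) = -1.874469, -p*log2(p) = 0.511219
  p = 4/55 = 0.072727: log2(p) = -3.781360, -p*log2(p) = 0.275008
  p = 7/55 = 0.127273: log2(p) = -2.974005, -p*log2(p) = 0.378510
  p = 20/55 = 0.363636: log2(p) = -1.459432, -p*log2(p) = 0.530702
  p = 9/55 = 0.163636: log2(p) = -2.611435, -p*log2(p) = 0.427326
H = 0.511219 + 0.275008 + 0.378510 + 0.530702 + 0.427326 = 2.122765

H = 2.1228 bits/symbol


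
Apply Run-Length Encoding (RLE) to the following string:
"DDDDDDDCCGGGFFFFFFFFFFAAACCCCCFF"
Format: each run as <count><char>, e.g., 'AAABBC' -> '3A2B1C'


Scanning runs left to right:
  i=0: run of 'D' x 7 -> '7D'
  i=7: run of 'C' x 2 -> '2C'
  i=9: run of 'G' x 3 -> '3G'
  i=12: run of 'F' x 10 -> '10F'
  i=22: run of 'A' x 3 -> '3A'
  i=25: run of 'C' x 5 -> '5C'
  i=30: run of 'F' x 2 -> '2F'

RLE = 7D2C3G10F3A5C2F


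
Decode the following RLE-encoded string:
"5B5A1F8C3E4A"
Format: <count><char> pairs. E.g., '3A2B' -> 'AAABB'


Expanding each <count><char> pair:
  5B -> 'BBBBB'
  5A -> 'AAAAA'
  1F -> 'F'
  8C -> 'CCCCCCCC'
  3E -> 'EEE'
  4A -> 'AAAA'

Decoded = BBBBBAAAAAFCCCCCCCCEEEAAAA


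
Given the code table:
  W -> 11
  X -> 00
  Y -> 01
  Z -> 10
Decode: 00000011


Decoding:
00 -> X
00 -> X
00 -> X
11 -> W


Result: XXXW


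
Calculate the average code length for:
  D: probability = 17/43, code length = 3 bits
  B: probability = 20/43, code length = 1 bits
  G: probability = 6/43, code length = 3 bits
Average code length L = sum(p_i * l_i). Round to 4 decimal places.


Weighted contributions p_i * l_i:
  D: (17/43) * 3 = 51/43
  B: (20/43) * 1 = 20/43
  G: (6/43) * 3 = 18/43
Sum = (51 + 20 + 18)/43 = 89/43

L = 89/43 = 2.0698 bits/symbol


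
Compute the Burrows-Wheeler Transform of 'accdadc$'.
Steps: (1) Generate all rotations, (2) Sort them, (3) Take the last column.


Rotations (sorted):
  0: $accdadc -> last char: c
  1: accdadc$ -> last char: $
  2: adc$accd -> last char: d
  3: c$accdad -> last char: d
  4: ccdadc$a -> last char: a
  5: cdadc$ac -> last char: c
  6: dadc$acc -> last char: c
  7: dc$accda -> last char: a


BWT = c$ddacca


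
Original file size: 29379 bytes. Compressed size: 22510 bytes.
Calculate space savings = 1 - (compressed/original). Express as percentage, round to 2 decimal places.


ratio = compressed/original = 22510/29379 = 0.766194
savings = 1 - ratio = 1 - 0.766194 = 0.233806
as a percentage: 0.233806 * 100 = 23.38%

Space savings = 1 - 22510/29379 = 23.38%


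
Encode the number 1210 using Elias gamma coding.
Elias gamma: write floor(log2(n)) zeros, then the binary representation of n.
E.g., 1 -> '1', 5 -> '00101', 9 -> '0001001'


num_bits = floor(log2(1210)) + 1 = 11
leading_zeros = num_bits - 1 = 10
binary(1210) = 10010111010

Elias gamma(1210) = '0000000000' + '10010111010' = 000000000010010111010 (21 bits)


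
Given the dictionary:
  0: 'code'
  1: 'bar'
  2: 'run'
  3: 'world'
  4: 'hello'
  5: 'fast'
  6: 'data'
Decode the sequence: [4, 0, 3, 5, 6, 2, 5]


Look up each index in the dictionary:
  4 -> 'hello'
  0 -> 'code'
  3 -> 'world'
  5 -> 'fast'
  6 -> 'data'
  2 -> 'run'
  5 -> 'fast'

Decoded: "hello code world fast data run fast"


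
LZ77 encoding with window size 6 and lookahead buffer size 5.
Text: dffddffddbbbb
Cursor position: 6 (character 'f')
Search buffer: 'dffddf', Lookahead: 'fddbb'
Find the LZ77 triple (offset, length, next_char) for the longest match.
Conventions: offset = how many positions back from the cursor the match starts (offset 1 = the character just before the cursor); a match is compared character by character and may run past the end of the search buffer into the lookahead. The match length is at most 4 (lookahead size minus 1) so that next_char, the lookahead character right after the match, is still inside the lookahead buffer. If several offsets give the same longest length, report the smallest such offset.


Try each offset into the search buffer:
  offset=1 (pos 5, char 'f'): match length 1
  offset=2 (pos 4, char 'd'): match length 0
  offset=3 (pos 3, char 'd'): match length 0
  offset=4 (pos 2, char 'f'): match length 3
  offset=5 (pos 1, char 'f'): match length 1
  offset=6 (pos 0, char 'd'): match length 0
Longest match has length 3 at offset 4.
next_char = character at position 6 + 3 = 9 -> 'b'

Best match: offset=4, length=3 (matching 'fdd' starting at position 2)
LZ77 triple: (4, 3, 'b')


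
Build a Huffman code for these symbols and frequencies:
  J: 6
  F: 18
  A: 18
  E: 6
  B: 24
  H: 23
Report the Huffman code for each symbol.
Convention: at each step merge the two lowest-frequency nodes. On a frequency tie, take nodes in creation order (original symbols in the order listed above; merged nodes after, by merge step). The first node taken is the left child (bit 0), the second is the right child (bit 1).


Huffman tree construction:
Step 1: Merge J(6) + E(6) = 12
Step 2: Merge (J+E)(12) + F(18) = 30
Step 3: Merge A(18) + H(23) = 41
Step 4: Merge B(24) + ((J+E)+F)(30) = 54
Step 5: Merge (A+H)(41) + (B+((J+E)+F))(54) = 95
Read each symbol's code off the tree from the root (left child = 0, right child = 1).

Codes:
  J: 1100 (length 4)
  F: 111 (length 3)
  A: 00 (length 2)
  E: 1101 (length 4)
  B: 10 (length 2)
  H: 01 (length 2)
Average code length: 232/95 = 2.4421 bits/symbol


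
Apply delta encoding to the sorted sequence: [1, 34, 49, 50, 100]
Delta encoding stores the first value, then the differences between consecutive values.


First value: 1
Deltas:
  34 - 1 = 33
  49 - 34 = 15
  50 - 49 = 1
  100 - 50 = 50


Delta encoded: [1, 33, 15, 1, 50]


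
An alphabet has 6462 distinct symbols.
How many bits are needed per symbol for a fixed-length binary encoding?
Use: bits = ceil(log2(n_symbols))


log2(6462) = 12.6578
Bracket: 2^12 = 4096 < 6462 <= 2^13 = 8192
So ceil(log2(6462)) = 13

bits = ceil(log2(6462)) = ceil(12.6578) = 13 bits


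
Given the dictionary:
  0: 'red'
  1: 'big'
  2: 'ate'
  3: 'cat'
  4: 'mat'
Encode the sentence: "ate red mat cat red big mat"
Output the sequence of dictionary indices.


Look up each word in the dictionary:
  'ate' -> 2
  'red' -> 0
  'mat' -> 4
  'cat' -> 3
  'red' -> 0
  'big' -> 1
  'mat' -> 4

Encoded: [2, 0, 4, 3, 0, 1, 4]


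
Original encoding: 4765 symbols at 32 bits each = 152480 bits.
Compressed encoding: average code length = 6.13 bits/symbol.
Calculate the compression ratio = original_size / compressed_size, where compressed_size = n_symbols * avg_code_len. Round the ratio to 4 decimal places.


original_size = n_symbols * orig_bits = 4765 * 32 = 152480 bits
compressed_size = n_symbols * avg_code_len = 4765 * 6.13 = 29209.45 bits
ratio = original_size / compressed_size = 152480 / 29209.45 = 5.2202

Compression ratio = 5.2202


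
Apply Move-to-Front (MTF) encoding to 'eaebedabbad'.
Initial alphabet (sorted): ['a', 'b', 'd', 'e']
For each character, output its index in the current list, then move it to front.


MTF encoding:
'e': index 3 in ['a', 'b', 'd', 'e'] -> ['e', 'a', 'b', 'd']
'a': index 1 in ['e', 'a', 'b', 'd'] -> ['a', 'e', 'b', 'd']
'e': index 1 in ['a', 'e', 'b', 'd'] -> ['e', 'a', 'b', 'd']
'b': index 2 in ['e', 'a', 'b', 'd'] -> ['b', 'e', 'a', 'd']
'e': index 1 in ['b', 'e', 'a', 'd'] -> ['e', 'b', 'a', 'd']
'd': index 3 in ['e', 'b', 'a', 'd'] -> ['d', 'e', 'b', 'a']
'a': index 3 in ['d', 'e', 'b', 'a'] -> ['a', 'd', 'e', 'b']
'b': index 3 in ['a', 'd', 'e', 'b'] -> ['b', 'a', 'd', 'e']
'b': index 0 in ['b', 'a', 'd', 'e'] -> ['b', 'a', 'd', 'e']
'a': index 1 in ['b', 'a', 'd', 'e'] -> ['a', 'b', 'd', 'e']
'd': index 2 in ['a', 'b', 'd', 'e'] -> ['d', 'a', 'b', 'e']


Output: [3, 1, 1, 2, 1, 3, 3, 3, 0, 1, 2]


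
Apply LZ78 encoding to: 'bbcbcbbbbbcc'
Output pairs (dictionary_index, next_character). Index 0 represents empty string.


LZ78 encoding steps:
Dictionary: {0: ''}
Step 1: w='' (idx 0), next='b' -> output (0, 'b'), add 'b' as idx 1
Step 2: w='b' (idx 1), next='c' -> output (1, 'c'), add 'bc' as idx 2
Step 3: w='bc' (idx 2), next='b' -> output (2, 'b'), add 'bcb' as idx 3
Step 4: w='b' (idx 1), next='b' -> output (1, 'b'), add 'bb' as idx 4
Step 5: w='bb' (idx 4), next='c' -> output (4, 'c'), add 'bbc' as idx 5
Step 6: w='' (idx 0), next='c' -> output (0, 'c'), add 'c' as idx 6


Encoded: [(0, 'b'), (1, 'c'), (2, 'b'), (1, 'b'), (4, 'c'), (0, 'c')]


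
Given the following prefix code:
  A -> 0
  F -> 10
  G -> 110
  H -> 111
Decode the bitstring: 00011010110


Decoding step by step:
Bits 0 -> A
Bits 0 -> A
Bits 0 -> A
Bits 110 -> G
Bits 10 -> F
Bits 110 -> G


Decoded message: AAAGFG


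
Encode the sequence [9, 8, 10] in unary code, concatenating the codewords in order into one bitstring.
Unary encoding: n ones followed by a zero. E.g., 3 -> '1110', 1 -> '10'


Encode each number as n ones followed by a terminating 0:
  9 -> 1111111110 (10 bits)
  8 -> 111111110 (9 bits)
  10 -> 11111111110 (11 bits)
Total length = 10 + 9 + 11 = 30 bits.

Unary([9, 8, 10]) = 111111111011111111011111111110 (30 bits)


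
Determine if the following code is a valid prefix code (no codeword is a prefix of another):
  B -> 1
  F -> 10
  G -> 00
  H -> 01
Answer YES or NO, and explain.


Checking each pair (does one codeword prefix another?):
  B='1' vs F='10': prefix -- VIOLATION

NO -- this is NOT a valid prefix code. B (1) is a prefix of F (10).


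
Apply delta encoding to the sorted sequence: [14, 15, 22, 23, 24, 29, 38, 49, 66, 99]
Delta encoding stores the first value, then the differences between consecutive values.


First value: 14
Deltas:
  15 - 14 = 1
  22 - 15 = 7
  23 - 22 = 1
  24 - 23 = 1
  29 - 24 = 5
  38 - 29 = 9
  49 - 38 = 11
  66 - 49 = 17
  99 - 66 = 33


Delta encoded: [14, 1, 7, 1, 1, 5, 9, 11, 17, 33]


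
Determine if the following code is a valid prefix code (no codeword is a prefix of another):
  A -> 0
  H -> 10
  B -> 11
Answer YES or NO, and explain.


Checking each pair (does one codeword prefix another?):
  A='0' vs H='10': no prefix
  A='0' vs B='11': no prefix
  H='10' vs A='0': no prefix
  H='10' vs B='11': no prefix
  B='11' vs A='0': no prefix
  B='11' vs H='10': no prefix
No violation found over all pairs.

YES -- this is a valid prefix code. No codeword is a prefix of any other codeword.


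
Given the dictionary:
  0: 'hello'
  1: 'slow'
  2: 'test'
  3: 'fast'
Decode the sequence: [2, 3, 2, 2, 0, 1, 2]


Look up each index in the dictionary:
  2 -> 'test'
  3 -> 'fast'
  2 -> 'test'
  2 -> 'test'
  0 -> 'hello'
  1 -> 'slow'
  2 -> 'test'

Decoded: "test fast test test hello slow test"


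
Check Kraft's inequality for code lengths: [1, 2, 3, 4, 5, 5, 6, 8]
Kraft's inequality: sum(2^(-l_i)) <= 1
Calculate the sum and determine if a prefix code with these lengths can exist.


Sum = 2^(-1) + 2^(-2) + 2^(-3) + 2^(-4) + 2^(-5) + 2^(-5) + 2^(-6) + 2^(-8)
    = 0.5 + 0.25 + 0.125 + 0.0625 + 0.03125 + 0.03125 + 0.015625 + 0.00390625
    = 261/256 = 1.01953125
Since 1.01953125 > 1, Kraft's inequality is NOT satisfied.
A prefix code with these lengths CANNOT exist.

Kraft sum = 1.01953125. Not satisfied.


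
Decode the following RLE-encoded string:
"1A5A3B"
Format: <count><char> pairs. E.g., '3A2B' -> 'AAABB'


Expanding each <count><char> pair:
  1A -> 'A'
  5A -> 'AAAAA'
  3B -> 'BBB'

Decoded = AAAAAABBB


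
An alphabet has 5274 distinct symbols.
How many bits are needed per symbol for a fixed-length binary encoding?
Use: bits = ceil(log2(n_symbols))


log2(5274) = 12.3647
Bracket: 2^12 = 4096 < 5274 <= 2^13 = 8192
So ceil(log2(5274)) = 13

bits = ceil(log2(5274)) = ceil(12.3647) = 13 bits


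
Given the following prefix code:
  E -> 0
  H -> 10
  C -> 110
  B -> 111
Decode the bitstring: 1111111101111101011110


Decoding step by step:
Bits 111 -> B
Bits 111 -> B
Bits 110 -> C
Bits 111 -> B
Bits 110 -> C
Bits 10 -> H
Bits 111 -> B
Bits 10 -> H


Decoded message: BBCBCHBH


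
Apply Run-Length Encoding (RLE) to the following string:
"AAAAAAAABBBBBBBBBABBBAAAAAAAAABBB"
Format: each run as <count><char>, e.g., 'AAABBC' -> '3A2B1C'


Scanning runs left to right:
  i=0: run of 'A' x 8 -> '8A'
  i=8: run of 'B' x 9 -> '9B'
  i=17: run of 'A' x 1 -> '1A'
  i=18: run of 'B' x 3 -> '3B'
  i=21: run of 'A' x 9 -> '9A'
  i=30: run of 'B' x 3 -> '3B'

RLE = 8A9B1A3B9A3B


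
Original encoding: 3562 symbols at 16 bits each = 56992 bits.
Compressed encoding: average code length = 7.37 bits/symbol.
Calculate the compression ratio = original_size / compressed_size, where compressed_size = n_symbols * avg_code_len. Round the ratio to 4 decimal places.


original_size = n_symbols * orig_bits = 3562 * 16 = 56992 bits
compressed_size = n_symbols * avg_code_len = 3562 * 7.37 = 26251.94 bits
ratio = original_size / compressed_size = 56992 / 26251.94 = 2.171

Compression ratio = 2.171


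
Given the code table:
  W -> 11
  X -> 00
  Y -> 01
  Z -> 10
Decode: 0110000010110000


Decoding:
01 -> Y
10 -> Z
00 -> X
00 -> X
10 -> Z
11 -> W
00 -> X
00 -> X


Result: YZXXZWXX


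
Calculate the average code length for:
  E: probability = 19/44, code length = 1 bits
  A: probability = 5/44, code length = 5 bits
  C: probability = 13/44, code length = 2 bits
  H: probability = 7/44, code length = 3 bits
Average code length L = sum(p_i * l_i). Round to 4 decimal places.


Weighted contributions p_i * l_i:
  E: (19/44) * 1 = 19/44
  A: (5/44) * 5 = 25/44
  C: (13/44) * 2 = 26/44
  H: (7/44) * 3 = 21/44
Sum = (19 + 25 + 26 + 21)/44 = 91/44

L = 91/44 = 2.0682 bits/symbol


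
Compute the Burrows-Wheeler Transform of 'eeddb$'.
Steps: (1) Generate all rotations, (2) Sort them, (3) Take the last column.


Rotations (sorted):
  0: $eeddb -> last char: b
  1: b$eedd -> last char: d
  2: db$eed -> last char: d
  3: ddb$ee -> last char: e
  4: eddb$e -> last char: e
  5: eeddb$ -> last char: $


BWT = bddee$


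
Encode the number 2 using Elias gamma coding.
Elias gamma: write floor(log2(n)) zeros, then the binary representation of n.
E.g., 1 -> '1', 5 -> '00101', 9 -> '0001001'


num_bits = floor(log2(2)) + 1 = 2
leading_zeros = num_bits - 1 = 1
binary(2) = 10

Elias gamma(2) = '0' + '10' = 010 (3 bits)


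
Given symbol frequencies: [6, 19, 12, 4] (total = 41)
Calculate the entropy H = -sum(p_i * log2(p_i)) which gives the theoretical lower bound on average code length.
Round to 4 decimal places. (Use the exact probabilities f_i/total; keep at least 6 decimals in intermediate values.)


Per-symbol terms -p_i * log2(p_i) with p_i = f_i/41:
  p = 6/41 = 0.146341: log2(p) = -2.772590, -p*log2(p) = 0.405745
  p = 19/41 = 0.463415: log2(p) = -1.109624, -p*log2(p) = 0.514216
  p = 12/41 = 0.292683: log2(p) = -1.772590, -p*log2(p) = 0.518807
  p = 4/41 = 0.097561: log2(p) = -3.357552, -p*log2(p) = 0.327566
H = 0.405745 + 0.514216 + 0.518807 + 0.327566 = 1.766334

H = 1.7663 bits/symbol


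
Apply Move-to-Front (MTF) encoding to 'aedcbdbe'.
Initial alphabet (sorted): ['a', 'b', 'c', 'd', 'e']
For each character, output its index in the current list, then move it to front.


MTF encoding:
'a': index 0 in ['a', 'b', 'c', 'd', 'e'] -> ['a', 'b', 'c', 'd', 'e']
'e': index 4 in ['a', 'b', 'c', 'd', 'e'] -> ['e', 'a', 'b', 'c', 'd']
'd': index 4 in ['e', 'a', 'b', 'c', 'd'] -> ['d', 'e', 'a', 'b', 'c']
'c': index 4 in ['d', 'e', 'a', 'b', 'c'] -> ['c', 'd', 'e', 'a', 'b']
'b': index 4 in ['c', 'd', 'e', 'a', 'b'] -> ['b', 'c', 'd', 'e', 'a']
'd': index 2 in ['b', 'c', 'd', 'e', 'a'] -> ['d', 'b', 'c', 'e', 'a']
'b': index 1 in ['d', 'b', 'c', 'e', 'a'] -> ['b', 'd', 'c', 'e', 'a']
'e': index 3 in ['b', 'd', 'c', 'e', 'a'] -> ['e', 'b', 'd', 'c', 'a']


Output: [0, 4, 4, 4, 4, 2, 1, 3]


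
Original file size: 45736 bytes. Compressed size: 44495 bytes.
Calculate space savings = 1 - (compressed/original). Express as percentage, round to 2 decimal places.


ratio = compressed/original = 44495/45736 = 0.972866
savings = 1 - ratio = 1 - 0.972866 = 0.027134
as a percentage: 0.027134 * 100 = 2.71%

Space savings = 1 - 44495/45736 = 2.71%


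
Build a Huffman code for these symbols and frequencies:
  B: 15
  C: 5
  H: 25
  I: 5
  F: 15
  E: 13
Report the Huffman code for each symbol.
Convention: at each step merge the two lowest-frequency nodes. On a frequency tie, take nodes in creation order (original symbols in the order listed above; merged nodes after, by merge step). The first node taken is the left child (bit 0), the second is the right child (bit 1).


Huffman tree construction:
Step 1: Merge C(5) + I(5) = 10
Step 2: Merge (C+I)(10) + E(13) = 23
Step 3: Merge B(15) + F(15) = 30
Step 4: Merge ((C+I)+E)(23) + H(25) = 48
Step 5: Merge (B+F)(30) + (((C+I)+E)+H)(48) = 78
Read each symbol's code off the tree from the root (left child = 0, right child = 1).

Codes:
  B: 00 (length 2)
  C: 1000 (length 4)
  H: 11 (length 2)
  I: 1001 (length 4)
  F: 01 (length 2)
  E: 101 (length 3)
Average code length: 189/78 = 2.4231 bits/symbol


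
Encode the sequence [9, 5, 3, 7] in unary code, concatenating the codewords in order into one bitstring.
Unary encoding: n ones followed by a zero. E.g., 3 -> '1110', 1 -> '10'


Encode each number as n ones followed by a terminating 0:
  9 -> 1111111110 (10 bits)
  5 -> 111110 (6 bits)
  3 -> 1110 (4 bits)
  7 -> 11111110 (8 bits)
Total length = 10 + 6 + 4 + 8 = 28 bits.

Unary([9, 5, 3, 7]) = 1111111110111110111011111110 (28 bits)


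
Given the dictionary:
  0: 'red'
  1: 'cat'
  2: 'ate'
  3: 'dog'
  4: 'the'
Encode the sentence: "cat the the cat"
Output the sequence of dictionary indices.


Look up each word in the dictionary:
  'cat' -> 1
  'the' -> 4
  'the' -> 4
  'cat' -> 1

Encoded: [1, 4, 4, 1]


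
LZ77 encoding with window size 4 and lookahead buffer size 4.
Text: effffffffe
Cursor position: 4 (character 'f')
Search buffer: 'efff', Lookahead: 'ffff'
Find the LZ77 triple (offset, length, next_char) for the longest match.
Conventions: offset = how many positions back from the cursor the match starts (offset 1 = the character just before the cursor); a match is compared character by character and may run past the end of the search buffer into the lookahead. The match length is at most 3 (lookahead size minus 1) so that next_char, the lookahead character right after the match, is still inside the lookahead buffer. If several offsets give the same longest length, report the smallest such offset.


Try each offset into the search buffer:
  offset=1 (pos 3, char 'f'): match length 3
  offset=2 (pos 2, char 'f'): match length 3
  offset=3 (pos 1, char 'f'): match length 3
  offset=4 (pos 0, char 'e'): match length 0
Longest match has length 3, found at offsets 1, 2, 3; take the smallest, offset 1.
next_char = character at position 4 + 3 = 7 -> 'f'

Best match: offset=1, length=3 (matching 'fff' starting at position 3)
LZ77 triple: (1, 3, 'f')


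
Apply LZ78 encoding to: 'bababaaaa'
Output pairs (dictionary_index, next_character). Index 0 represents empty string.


LZ78 encoding steps:
Dictionary: {0: ''}
Step 1: w='' (idx 0), next='b' -> output (0, 'b'), add 'b' as idx 1
Step 2: w='' (idx 0), next='a' -> output (0, 'a'), add 'a' as idx 2
Step 3: w='b' (idx 1), next='a' -> output (1, 'a'), add 'ba' as idx 3
Step 4: w='ba' (idx 3), next='a' -> output (3, 'a'), add 'baa' as idx 4
Step 5: w='a' (idx 2), next='a' -> output (2, 'a'), add 'aa' as idx 5


Encoded: [(0, 'b'), (0, 'a'), (1, 'a'), (3, 'a'), (2, 'a')]


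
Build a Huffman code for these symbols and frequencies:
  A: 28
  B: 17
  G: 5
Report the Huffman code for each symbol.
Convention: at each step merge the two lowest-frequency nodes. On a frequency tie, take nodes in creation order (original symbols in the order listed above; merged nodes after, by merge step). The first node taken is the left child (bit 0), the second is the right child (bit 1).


Huffman tree construction:
Step 1: Merge G(5) + B(17) = 22
Step 2: Merge (G+B)(22) + A(28) = 50
Read each symbol's code off the tree from the root (left child = 0, right child = 1).

Codes:
  A: 1 (length 1)
  B: 01 (length 2)
  G: 00 (length 2)
Average code length: 72/50 = 1.4400 bits/symbol


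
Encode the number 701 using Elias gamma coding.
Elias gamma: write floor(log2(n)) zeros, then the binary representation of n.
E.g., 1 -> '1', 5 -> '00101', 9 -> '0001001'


num_bits = floor(log2(701)) + 1 = 10
leading_zeros = num_bits - 1 = 9
binary(701) = 1010111101

Elias gamma(701) = '000000000' + '1010111101' = 0000000001010111101 (19 bits)


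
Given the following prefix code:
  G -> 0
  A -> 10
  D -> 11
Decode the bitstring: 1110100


Decoding step by step:
Bits 11 -> D
Bits 10 -> A
Bits 10 -> A
Bits 0 -> G


Decoded message: DAAG


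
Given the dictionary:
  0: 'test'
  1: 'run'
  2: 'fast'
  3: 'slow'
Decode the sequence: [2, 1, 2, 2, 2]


Look up each index in the dictionary:
  2 -> 'fast'
  1 -> 'run'
  2 -> 'fast'
  2 -> 'fast'
  2 -> 'fast'

Decoded: "fast run fast fast fast"


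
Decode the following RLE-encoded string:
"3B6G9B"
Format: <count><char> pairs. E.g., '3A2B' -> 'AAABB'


Expanding each <count><char> pair:
  3B -> 'BBB'
  6G -> 'GGGGGG'
  9B -> 'BBBBBBBBB'

Decoded = BBBGGGGGGBBBBBBBBB


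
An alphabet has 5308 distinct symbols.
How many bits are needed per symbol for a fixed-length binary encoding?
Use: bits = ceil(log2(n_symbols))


log2(5308) = 12.374
Bracket: 2^12 = 4096 < 5308 <= 2^13 = 8192
So ceil(log2(5308)) = 13

bits = ceil(log2(5308)) = ceil(12.374) = 13 bits


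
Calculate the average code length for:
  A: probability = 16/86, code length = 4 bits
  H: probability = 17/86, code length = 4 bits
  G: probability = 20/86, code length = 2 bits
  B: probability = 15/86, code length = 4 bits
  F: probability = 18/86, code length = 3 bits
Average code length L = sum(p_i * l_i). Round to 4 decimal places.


Weighted contributions p_i * l_i:
  A: (16/86) * 4 = 64/86
  H: (17/86) * 4 = 68/86
  G: (20/86) * 2 = 40/86
  B: (15/86) * 4 = 60/86
  F: (18/86) * 3 = 54/86
Sum = (64 + 68 + 40 + 60 + 54)/86 = 286/86

L = 286/86 = 3.3256 bits/symbol


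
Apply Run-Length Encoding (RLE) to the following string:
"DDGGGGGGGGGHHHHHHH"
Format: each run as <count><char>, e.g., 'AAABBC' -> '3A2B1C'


Scanning runs left to right:
  i=0: run of 'D' x 2 -> '2D'
  i=2: run of 'G' x 9 -> '9G'
  i=11: run of 'H' x 7 -> '7H'

RLE = 2D9G7H


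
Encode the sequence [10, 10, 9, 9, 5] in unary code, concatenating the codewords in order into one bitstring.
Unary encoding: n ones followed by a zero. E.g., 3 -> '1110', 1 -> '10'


Encode each number as n ones followed by a terminating 0:
  10 -> 11111111110 (11 bits)
  10 -> 11111111110 (11 bits)
  9 -> 1111111110 (10 bits)
  9 -> 1111111110 (10 bits)
  5 -> 111110 (6 bits)
Total length = 11 + 11 + 10 + 10 + 6 = 48 bits.

Unary([10, 10, 9, 9, 5]) = 111111111101111111111011111111101111111110111110 (48 bits)


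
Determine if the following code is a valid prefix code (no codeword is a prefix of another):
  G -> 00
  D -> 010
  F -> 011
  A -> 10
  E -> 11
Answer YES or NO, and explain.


Checking each pair (does one codeword prefix another?):
  G='00' vs D='010': no prefix
  G='00' vs F='011': no prefix
  G='00' vs A='10': no prefix
  G='00' vs E='11': no prefix
  D='010' vs G='00': no prefix
  D='010' vs F='011': no prefix
  D='010' vs A='10': no prefix
  D='010' vs E='11': no prefix
  F='011' vs G='00': no prefix
  F='011' vs D='010': no prefix
  F='011' vs A='10': no prefix
  F='011' vs E='11': no prefix
  A='10' vs G='00': no prefix
  A='10' vs D='010': no prefix
  A='10' vs F='011': no prefix
  A='10' vs E='11': no prefix
  E='11' vs G='00': no prefix
  E='11' vs D='010': no prefix
  E='11' vs F='011': no prefix
  E='11' vs A='10': no prefix
No violation found over all pairs.

YES -- this is a valid prefix code. No codeword is a prefix of any other codeword.


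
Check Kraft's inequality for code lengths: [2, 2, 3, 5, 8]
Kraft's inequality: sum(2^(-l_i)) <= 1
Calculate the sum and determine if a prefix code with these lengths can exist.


Sum = 2^(-2) + 2^(-2) + 2^(-3) + 2^(-5) + 2^(-8)
    = 0.25 + 0.25 + 0.125 + 0.03125 + 0.00390625
    = 169/256 = 0.66015625
Since 0.66015625 <= 1, Kraft's inequality IS satisfied.
A prefix code with these lengths CAN exist.

Kraft sum = 0.66015625. Satisfied.


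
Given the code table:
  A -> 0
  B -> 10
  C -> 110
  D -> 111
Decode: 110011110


Decoding:
110 -> C
0 -> A
111 -> D
10 -> B


Result: CADB


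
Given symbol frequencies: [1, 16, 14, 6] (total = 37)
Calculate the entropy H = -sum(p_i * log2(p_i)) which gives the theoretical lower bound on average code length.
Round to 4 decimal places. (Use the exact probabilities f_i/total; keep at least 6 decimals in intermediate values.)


Per-symbol terms -p_i * log2(p_i) with p_i = f_i/37:
  p = 1/37 = 0.027027: log2(p) = -5.209453, -p*log2(p) = 0.140796
  p = 16/37 = 0.432432: log2(p) = -1.209453, -p*log2(p) = 0.523007
  p = 14/37 = 0.378378: log2(p) = -1.402098, -p*log2(p) = 0.530524
  p = 6/37 = 0.162162: log2(p) = -2.624491, -p*log2(p) = 0.425593
H = 0.140796 + 0.523007 + 0.530524 + 0.425593 = 1.619920

H = 1.6199 bits/symbol


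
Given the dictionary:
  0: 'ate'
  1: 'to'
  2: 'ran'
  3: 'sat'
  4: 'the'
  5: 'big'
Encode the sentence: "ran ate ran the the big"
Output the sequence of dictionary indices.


Look up each word in the dictionary:
  'ran' -> 2
  'ate' -> 0
  'ran' -> 2
  'the' -> 4
  'the' -> 4
  'big' -> 5

Encoded: [2, 0, 2, 4, 4, 5]


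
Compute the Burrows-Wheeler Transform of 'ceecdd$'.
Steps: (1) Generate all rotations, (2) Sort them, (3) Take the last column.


Rotations (sorted):
  0: $ceecdd -> last char: d
  1: cdd$cee -> last char: e
  2: ceecdd$ -> last char: $
  3: d$ceecd -> last char: d
  4: dd$ceec -> last char: c
  5: ecdd$ce -> last char: e
  6: eecdd$c -> last char: c


BWT = de$dcec


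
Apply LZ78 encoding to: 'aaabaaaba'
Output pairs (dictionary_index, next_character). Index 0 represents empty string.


LZ78 encoding steps:
Dictionary: {0: ''}
Step 1: w='' (idx 0), next='a' -> output (0, 'a'), add 'a' as idx 1
Step 2: w='a' (idx 1), next='a' -> output (1, 'a'), add 'aa' as idx 2
Step 3: w='' (idx 0), next='b' -> output (0, 'b'), add 'b' as idx 3
Step 4: w='aa' (idx 2), next='a' -> output (2, 'a'), add 'aaa' as idx 4
Step 5: w='b' (idx 3), next='a' -> output (3, 'a'), add 'ba' as idx 5


Encoded: [(0, 'a'), (1, 'a'), (0, 'b'), (2, 'a'), (3, 'a')]


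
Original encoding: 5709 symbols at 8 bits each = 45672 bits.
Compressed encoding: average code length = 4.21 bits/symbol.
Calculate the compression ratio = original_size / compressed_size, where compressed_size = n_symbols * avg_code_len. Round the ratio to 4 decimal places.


original_size = n_symbols * orig_bits = 5709 * 8 = 45672 bits
compressed_size = n_symbols * avg_code_len = 5709 * 4.21 = 24034.89 bits
ratio = original_size / compressed_size = 45672 / 24034.89 = 1.9002

Compression ratio = 1.9002


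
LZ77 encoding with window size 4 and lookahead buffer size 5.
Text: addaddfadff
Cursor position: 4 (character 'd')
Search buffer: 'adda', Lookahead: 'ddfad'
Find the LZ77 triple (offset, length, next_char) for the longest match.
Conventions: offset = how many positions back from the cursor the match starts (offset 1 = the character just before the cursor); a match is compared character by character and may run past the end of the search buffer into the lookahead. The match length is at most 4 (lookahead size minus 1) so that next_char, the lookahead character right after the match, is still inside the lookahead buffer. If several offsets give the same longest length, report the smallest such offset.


Try each offset into the search buffer:
  offset=1 (pos 3, char 'a'): match length 0
  offset=2 (pos 2, char 'd'): match length 1
  offset=3 (pos 1, char 'd'): match length 2
  offset=4 (pos 0, char 'a'): match length 0
Longest match has length 2 at offset 3.
next_char = character at position 4 + 2 = 6 -> 'f'

Best match: offset=3, length=2 (matching 'dd' starting at position 1)
LZ77 triple: (3, 2, 'f')


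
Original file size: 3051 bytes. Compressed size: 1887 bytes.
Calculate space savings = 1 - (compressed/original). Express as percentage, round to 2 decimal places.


ratio = compressed/original = 1887/3051 = 0.618486
savings = 1 - ratio = 1 - 0.618486 = 0.381514
as a percentage: 0.381514 * 100 = 38.15%

Space savings = 1 - 1887/3051 = 38.15%


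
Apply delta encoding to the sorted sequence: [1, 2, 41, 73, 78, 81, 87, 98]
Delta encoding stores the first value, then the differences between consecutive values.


First value: 1
Deltas:
  2 - 1 = 1
  41 - 2 = 39
  73 - 41 = 32
  78 - 73 = 5
  81 - 78 = 3
  87 - 81 = 6
  98 - 87 = 11


Delta encoded: [1, 1, 39, 32, 5, 3, 6, 11]


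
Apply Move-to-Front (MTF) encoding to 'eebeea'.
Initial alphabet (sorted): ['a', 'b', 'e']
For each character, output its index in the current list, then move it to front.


MTF encoding:
'e': index 2 in ['a', 'b', 'e'] -> ['e', 'a', 'b']
'e': index 0 in ['e', 'a', 'b'] -> ['e', 'a', 'b']
'b': index 2 in ['e', 'a', 'b'] -> ['b', 'e', 'a']
'e': index 1 in ['b', 'e', 'a'] -> ['e', 'b', 'a']
'e': index 0 in ['e', 'b', 'a'] -> ['e', 'b', 'a']
'a': index 2 in ['e', 'b', 'a'] -> ['a', 'e', 'b']


Output: [2, 0, 2, 1, 0, 2]


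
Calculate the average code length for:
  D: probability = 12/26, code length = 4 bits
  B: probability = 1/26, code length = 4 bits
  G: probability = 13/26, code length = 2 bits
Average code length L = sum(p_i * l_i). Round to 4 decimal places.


Weighted contributions p_i * l_i:
  D: (12/26) * 4 = 48/26
  B: (1/26) * 4 = 4/26
  G: (13/26) * 2 = 26/26
Sum = (48 + 4 + 26)/26 = 78/26

L = 78/26 = 3.0000 bits/symbol
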